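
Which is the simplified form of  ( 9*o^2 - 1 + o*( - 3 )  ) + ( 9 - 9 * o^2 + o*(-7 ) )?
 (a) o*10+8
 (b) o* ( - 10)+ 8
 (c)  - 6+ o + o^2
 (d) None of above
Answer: b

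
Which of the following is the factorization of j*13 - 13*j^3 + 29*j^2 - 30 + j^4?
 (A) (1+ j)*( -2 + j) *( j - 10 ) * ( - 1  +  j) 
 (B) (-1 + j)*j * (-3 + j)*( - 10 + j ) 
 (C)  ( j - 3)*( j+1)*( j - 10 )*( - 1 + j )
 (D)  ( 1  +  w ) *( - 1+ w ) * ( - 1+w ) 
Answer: C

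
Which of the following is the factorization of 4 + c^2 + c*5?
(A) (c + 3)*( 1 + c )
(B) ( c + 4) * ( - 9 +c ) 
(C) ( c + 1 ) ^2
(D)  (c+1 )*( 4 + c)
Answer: D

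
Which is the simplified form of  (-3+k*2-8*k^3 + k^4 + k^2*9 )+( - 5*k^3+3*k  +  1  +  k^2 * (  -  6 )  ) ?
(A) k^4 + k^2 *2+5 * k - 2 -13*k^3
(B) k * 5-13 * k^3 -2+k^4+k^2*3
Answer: B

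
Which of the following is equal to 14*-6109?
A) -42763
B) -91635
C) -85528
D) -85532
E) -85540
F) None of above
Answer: F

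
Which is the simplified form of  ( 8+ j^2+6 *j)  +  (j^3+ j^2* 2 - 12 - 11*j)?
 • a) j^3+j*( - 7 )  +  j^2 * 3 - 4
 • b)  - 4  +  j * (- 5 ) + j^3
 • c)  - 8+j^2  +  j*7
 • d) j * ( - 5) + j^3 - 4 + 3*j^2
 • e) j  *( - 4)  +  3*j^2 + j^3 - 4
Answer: d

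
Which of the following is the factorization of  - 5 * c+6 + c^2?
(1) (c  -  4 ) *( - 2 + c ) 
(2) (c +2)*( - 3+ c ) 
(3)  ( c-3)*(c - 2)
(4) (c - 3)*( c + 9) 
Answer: 3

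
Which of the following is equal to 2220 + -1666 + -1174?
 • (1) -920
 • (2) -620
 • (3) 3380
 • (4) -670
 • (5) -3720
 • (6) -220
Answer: 2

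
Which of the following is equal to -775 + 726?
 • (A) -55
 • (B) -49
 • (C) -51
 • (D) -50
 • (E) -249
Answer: B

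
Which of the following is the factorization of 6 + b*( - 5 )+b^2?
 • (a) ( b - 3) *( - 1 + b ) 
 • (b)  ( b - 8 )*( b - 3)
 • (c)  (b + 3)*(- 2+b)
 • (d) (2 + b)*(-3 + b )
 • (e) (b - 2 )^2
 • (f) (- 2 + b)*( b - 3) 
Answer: f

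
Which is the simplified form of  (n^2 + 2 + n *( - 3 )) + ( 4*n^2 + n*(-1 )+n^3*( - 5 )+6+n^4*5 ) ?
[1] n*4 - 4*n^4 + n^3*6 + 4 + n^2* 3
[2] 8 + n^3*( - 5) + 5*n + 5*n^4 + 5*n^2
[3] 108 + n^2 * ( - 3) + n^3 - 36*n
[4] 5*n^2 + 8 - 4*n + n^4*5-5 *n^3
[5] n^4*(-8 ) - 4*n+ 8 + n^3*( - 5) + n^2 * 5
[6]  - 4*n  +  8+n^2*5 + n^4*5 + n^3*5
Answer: 4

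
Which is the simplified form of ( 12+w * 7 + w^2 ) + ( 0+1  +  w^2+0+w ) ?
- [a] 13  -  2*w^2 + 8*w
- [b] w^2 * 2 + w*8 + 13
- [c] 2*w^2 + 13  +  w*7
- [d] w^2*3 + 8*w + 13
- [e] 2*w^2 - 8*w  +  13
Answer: b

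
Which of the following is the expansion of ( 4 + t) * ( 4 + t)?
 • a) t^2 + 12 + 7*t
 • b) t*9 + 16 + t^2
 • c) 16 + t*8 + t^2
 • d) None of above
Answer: c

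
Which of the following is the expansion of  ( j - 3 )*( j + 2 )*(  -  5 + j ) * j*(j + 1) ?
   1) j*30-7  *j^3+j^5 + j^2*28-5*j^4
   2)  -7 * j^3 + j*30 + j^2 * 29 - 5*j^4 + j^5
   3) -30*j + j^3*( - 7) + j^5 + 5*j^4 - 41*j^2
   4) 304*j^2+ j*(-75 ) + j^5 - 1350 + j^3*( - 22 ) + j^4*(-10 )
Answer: 2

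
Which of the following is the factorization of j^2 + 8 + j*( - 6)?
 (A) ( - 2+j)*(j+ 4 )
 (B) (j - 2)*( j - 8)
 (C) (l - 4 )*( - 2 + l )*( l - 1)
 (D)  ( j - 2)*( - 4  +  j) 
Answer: D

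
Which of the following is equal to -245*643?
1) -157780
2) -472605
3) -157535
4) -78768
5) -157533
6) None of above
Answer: 3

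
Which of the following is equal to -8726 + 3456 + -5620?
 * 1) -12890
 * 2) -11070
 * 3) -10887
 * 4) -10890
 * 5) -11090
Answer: 4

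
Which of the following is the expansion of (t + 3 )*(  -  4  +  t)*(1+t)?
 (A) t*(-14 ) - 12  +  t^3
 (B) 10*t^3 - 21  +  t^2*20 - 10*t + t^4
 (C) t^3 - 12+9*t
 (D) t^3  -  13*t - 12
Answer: D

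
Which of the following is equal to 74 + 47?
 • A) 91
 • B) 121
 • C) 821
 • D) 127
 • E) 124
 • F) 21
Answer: B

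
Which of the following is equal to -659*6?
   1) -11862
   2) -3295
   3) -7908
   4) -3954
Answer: 4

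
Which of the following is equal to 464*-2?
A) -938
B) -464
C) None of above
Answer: C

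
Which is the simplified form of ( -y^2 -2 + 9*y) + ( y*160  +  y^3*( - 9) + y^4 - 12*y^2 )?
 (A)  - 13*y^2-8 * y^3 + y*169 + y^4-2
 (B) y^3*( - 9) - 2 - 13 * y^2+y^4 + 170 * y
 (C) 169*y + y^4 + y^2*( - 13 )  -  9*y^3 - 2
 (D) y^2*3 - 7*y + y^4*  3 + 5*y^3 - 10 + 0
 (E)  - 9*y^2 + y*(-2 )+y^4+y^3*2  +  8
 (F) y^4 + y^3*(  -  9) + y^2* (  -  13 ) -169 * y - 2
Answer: C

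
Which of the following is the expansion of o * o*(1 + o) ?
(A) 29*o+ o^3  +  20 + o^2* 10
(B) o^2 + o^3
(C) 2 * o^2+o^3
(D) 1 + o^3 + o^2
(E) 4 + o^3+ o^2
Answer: B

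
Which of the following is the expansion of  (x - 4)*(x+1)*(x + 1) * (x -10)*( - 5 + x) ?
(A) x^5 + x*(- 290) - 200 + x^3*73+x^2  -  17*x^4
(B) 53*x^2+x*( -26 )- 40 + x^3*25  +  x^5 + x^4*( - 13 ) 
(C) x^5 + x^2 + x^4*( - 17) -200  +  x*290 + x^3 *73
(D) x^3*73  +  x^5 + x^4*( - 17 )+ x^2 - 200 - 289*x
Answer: A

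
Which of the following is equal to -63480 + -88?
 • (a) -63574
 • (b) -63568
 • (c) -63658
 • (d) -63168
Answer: b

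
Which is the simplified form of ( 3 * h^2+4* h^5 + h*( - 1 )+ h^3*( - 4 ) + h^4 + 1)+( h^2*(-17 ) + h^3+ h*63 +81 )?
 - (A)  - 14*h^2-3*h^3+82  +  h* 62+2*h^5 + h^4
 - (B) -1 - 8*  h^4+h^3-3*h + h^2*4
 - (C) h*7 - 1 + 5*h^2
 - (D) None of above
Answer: D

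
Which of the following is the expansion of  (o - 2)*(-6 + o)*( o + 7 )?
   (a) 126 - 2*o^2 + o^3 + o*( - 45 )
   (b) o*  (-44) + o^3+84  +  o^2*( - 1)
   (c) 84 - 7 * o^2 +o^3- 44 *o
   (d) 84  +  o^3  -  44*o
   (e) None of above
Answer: b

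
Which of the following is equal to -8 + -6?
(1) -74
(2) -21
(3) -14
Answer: 3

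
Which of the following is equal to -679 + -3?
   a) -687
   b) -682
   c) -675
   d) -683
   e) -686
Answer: b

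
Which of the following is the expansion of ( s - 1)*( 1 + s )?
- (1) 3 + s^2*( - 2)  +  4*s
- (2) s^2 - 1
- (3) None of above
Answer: 2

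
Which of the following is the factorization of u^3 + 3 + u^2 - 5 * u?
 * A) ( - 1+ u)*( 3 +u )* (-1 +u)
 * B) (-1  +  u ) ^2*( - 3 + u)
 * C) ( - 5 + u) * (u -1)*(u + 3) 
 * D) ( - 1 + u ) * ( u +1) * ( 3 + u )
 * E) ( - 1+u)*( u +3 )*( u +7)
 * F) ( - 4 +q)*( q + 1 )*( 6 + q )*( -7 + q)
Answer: A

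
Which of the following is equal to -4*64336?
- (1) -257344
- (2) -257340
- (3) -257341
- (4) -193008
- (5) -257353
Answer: 1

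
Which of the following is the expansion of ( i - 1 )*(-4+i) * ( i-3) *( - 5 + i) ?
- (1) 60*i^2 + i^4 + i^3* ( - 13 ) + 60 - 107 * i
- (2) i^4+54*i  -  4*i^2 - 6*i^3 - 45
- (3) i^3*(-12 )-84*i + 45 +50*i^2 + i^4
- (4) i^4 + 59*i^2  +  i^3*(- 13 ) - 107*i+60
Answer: 4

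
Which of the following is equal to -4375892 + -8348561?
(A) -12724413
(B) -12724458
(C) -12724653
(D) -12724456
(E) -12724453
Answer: E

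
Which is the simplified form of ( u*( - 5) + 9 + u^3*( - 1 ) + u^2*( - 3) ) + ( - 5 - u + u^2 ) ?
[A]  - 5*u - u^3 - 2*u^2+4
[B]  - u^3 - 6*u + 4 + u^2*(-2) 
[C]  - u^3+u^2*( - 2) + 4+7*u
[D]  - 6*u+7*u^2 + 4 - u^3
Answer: B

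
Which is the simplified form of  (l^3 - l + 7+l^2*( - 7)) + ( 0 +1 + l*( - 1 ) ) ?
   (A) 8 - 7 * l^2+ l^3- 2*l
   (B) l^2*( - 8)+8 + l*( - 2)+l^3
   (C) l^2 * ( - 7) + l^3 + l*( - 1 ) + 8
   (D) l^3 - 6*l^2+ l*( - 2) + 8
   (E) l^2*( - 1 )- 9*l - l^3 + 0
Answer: A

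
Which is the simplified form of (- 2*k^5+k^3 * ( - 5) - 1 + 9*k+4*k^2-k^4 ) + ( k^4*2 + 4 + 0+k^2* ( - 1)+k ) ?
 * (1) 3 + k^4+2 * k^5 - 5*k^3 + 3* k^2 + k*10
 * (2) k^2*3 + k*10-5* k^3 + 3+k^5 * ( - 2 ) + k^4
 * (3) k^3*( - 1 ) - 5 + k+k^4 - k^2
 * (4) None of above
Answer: 2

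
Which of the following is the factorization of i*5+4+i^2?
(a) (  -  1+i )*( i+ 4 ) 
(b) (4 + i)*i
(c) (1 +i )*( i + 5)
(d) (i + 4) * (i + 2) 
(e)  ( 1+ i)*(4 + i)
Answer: e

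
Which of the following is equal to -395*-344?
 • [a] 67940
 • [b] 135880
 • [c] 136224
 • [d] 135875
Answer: b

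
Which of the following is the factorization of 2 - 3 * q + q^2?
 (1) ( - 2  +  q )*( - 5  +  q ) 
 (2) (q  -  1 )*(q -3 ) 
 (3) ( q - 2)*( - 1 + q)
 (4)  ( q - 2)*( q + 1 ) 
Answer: 3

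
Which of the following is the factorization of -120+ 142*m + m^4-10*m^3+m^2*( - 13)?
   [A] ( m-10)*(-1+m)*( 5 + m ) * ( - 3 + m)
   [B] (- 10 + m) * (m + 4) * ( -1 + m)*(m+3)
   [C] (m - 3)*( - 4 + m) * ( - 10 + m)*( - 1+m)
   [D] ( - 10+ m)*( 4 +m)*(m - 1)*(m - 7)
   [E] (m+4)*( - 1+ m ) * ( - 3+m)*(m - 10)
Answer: E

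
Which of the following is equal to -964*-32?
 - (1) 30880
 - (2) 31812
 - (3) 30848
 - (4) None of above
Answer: 3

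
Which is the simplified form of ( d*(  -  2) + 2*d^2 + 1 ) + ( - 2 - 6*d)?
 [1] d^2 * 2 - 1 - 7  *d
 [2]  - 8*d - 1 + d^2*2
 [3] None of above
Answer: 2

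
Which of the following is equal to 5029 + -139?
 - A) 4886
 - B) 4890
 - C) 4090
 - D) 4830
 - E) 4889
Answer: B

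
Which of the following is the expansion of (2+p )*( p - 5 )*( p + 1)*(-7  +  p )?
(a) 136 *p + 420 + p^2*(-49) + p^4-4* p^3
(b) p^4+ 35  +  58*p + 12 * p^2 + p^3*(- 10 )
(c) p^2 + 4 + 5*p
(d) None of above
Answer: d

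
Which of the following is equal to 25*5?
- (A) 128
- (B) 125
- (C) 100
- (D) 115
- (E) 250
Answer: B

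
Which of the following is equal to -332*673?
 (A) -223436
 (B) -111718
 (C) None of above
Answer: A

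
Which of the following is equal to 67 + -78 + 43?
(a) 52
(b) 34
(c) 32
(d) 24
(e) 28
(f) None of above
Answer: c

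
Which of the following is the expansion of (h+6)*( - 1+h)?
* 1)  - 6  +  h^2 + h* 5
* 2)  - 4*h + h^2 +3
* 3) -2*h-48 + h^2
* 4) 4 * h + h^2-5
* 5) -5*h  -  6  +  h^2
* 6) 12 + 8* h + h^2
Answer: 1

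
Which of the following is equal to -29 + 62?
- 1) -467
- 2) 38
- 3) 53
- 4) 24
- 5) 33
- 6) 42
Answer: 5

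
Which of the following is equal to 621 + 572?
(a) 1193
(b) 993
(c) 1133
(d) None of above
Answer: a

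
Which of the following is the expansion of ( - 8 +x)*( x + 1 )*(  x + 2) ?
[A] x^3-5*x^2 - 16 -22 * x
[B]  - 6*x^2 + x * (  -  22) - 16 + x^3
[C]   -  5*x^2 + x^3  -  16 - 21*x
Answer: A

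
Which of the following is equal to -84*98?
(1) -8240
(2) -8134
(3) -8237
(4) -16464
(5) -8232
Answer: 5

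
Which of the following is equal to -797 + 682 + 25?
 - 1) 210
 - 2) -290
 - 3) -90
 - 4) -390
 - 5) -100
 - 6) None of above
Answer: 3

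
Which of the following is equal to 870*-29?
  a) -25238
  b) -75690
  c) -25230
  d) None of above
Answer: c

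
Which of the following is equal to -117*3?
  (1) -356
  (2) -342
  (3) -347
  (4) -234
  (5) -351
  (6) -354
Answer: 5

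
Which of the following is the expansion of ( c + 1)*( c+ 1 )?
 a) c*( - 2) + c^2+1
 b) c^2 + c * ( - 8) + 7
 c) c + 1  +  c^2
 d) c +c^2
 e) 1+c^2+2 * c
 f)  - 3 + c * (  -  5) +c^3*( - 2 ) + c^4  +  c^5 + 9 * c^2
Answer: e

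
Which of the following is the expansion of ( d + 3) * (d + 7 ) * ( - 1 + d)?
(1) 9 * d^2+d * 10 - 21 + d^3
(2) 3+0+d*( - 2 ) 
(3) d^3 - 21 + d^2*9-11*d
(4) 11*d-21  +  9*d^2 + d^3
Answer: 4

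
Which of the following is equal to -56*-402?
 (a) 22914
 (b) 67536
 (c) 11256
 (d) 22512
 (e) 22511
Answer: d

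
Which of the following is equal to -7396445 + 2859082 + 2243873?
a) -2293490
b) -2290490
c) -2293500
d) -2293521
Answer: a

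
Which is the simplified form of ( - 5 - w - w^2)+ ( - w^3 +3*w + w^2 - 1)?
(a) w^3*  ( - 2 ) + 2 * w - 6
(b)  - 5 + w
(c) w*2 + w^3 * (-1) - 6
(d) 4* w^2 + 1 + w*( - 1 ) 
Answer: c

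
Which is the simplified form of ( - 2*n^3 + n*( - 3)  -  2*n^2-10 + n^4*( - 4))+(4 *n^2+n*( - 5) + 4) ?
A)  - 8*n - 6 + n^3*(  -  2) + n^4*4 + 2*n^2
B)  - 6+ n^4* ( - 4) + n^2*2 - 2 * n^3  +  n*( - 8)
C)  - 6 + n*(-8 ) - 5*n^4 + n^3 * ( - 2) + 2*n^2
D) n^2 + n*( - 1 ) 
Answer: B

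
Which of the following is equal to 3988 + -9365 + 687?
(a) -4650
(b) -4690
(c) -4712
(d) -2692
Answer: b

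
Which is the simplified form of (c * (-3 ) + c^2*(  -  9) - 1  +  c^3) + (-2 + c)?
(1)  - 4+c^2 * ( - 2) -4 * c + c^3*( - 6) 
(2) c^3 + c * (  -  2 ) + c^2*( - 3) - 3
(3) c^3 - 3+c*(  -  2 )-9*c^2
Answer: 3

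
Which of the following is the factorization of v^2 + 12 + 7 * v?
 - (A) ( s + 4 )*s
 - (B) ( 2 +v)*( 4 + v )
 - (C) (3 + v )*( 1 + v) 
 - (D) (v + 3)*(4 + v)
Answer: D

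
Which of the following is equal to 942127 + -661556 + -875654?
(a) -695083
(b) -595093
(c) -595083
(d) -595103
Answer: c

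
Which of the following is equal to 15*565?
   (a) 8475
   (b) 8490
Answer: a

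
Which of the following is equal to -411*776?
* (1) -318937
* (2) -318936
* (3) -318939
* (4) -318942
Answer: 2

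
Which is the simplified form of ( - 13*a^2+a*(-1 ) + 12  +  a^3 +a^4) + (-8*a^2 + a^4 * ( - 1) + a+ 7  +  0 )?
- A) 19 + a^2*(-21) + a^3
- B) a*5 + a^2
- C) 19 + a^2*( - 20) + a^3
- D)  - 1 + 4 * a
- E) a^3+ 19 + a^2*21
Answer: A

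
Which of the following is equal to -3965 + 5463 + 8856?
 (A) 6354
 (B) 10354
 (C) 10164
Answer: B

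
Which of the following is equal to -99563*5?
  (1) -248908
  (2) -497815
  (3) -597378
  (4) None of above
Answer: 2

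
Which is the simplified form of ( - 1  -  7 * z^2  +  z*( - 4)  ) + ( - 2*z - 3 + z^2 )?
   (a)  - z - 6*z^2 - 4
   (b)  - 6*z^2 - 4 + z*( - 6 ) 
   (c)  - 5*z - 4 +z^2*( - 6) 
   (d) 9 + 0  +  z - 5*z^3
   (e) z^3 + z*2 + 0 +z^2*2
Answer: b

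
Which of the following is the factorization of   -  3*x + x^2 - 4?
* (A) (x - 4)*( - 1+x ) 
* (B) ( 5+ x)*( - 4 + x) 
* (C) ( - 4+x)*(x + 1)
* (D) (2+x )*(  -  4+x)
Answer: C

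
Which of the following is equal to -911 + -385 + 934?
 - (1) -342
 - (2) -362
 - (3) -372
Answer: 2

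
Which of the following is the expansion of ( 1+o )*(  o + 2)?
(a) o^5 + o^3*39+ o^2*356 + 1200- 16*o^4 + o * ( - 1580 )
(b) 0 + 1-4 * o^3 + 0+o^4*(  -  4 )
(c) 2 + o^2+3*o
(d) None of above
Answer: c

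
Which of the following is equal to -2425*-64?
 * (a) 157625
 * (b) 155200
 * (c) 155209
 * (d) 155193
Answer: b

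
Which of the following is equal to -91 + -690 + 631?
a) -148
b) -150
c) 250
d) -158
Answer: b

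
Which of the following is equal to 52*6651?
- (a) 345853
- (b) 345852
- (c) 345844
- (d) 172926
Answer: b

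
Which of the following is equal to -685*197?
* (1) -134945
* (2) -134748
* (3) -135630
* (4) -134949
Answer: 1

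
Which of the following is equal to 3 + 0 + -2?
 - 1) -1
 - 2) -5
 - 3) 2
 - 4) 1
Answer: 4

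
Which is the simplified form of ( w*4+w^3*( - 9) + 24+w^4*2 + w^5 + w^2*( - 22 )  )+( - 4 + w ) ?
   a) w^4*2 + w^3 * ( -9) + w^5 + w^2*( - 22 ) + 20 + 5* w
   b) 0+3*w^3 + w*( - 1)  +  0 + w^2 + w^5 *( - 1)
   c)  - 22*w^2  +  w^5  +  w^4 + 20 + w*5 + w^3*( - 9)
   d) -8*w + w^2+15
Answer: a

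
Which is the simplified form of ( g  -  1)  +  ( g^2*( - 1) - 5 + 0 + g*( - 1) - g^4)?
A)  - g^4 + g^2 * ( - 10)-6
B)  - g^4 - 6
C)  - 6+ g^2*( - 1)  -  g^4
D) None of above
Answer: C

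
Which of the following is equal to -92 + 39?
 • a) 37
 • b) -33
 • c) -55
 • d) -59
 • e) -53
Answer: e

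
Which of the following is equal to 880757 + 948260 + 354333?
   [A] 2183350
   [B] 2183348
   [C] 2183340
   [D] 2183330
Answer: A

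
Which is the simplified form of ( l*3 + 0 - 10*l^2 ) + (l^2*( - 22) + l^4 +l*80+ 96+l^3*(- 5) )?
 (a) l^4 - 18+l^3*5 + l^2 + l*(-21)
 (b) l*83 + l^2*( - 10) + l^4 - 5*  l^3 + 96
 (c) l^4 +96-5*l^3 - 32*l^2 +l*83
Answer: c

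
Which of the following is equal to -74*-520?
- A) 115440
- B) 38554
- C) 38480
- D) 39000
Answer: C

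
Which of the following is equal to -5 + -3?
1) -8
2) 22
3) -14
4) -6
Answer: 1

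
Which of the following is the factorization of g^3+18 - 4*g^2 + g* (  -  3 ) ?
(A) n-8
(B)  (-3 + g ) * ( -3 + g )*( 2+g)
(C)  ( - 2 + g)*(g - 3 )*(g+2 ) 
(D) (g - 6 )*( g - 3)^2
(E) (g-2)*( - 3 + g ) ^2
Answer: B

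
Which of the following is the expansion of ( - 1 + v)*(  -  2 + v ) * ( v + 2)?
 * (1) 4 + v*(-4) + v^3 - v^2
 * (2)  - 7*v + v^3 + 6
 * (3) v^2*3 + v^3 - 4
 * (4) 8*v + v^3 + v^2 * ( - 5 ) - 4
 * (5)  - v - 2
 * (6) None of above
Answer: 1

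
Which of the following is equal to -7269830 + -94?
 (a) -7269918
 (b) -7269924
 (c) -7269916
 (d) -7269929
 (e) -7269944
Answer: b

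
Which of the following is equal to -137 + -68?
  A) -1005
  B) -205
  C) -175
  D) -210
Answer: B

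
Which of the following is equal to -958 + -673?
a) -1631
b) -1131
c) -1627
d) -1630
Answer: a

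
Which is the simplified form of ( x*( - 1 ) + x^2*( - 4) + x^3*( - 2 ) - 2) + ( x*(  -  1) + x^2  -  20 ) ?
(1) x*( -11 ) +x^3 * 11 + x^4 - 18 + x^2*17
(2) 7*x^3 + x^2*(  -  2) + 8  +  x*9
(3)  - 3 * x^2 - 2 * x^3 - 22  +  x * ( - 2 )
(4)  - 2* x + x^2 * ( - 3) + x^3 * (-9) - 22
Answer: 3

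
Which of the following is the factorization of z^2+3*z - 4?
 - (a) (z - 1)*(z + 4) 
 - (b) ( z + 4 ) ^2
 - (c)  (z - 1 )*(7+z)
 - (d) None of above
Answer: a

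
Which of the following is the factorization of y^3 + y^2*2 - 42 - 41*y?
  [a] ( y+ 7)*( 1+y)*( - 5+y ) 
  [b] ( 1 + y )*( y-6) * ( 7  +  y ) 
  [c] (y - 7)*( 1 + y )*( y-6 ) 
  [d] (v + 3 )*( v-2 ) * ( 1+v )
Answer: b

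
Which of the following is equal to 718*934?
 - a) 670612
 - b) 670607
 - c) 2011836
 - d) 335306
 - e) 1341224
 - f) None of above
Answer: a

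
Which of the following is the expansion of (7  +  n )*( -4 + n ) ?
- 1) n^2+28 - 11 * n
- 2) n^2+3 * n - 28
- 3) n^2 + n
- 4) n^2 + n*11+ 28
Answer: 2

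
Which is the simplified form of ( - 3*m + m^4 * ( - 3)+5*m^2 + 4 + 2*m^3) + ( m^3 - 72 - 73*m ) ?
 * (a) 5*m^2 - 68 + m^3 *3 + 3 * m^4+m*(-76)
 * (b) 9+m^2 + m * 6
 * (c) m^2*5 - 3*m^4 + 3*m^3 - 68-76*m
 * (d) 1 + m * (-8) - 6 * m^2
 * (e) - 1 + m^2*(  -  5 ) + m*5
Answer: c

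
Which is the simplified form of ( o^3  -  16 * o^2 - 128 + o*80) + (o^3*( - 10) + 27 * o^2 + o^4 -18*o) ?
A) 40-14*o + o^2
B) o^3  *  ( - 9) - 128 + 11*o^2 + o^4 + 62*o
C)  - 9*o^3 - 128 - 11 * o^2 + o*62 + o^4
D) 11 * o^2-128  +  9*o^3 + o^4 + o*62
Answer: B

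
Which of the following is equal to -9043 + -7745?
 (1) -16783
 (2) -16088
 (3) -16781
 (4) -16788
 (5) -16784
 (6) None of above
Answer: 4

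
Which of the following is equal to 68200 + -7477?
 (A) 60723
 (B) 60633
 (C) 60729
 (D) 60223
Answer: A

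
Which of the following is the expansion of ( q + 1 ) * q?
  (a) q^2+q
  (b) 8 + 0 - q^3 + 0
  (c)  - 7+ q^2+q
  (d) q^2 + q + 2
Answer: a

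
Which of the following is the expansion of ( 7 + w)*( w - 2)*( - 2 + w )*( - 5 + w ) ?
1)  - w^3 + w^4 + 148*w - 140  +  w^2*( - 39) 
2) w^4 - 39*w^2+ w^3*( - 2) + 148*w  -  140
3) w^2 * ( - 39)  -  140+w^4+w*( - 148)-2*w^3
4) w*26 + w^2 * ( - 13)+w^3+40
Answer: 2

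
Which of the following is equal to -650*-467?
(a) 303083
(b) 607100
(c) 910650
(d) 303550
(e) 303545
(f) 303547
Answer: d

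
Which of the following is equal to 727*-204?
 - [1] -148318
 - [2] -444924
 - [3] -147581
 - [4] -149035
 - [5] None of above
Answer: 5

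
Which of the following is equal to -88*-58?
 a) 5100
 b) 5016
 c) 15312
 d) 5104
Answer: d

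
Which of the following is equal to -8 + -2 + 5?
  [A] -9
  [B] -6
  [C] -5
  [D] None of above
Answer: C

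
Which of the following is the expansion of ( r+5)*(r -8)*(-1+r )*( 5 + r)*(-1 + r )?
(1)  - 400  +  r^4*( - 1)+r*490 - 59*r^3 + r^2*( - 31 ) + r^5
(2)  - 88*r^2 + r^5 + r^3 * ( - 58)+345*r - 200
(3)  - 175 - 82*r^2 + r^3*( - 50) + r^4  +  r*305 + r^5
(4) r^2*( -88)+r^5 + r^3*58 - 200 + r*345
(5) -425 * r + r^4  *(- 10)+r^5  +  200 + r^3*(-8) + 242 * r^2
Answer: 2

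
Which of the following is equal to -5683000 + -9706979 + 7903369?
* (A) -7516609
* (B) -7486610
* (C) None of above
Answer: B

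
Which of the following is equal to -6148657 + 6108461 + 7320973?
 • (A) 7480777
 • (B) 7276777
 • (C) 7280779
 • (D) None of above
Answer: D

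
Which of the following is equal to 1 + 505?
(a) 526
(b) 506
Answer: b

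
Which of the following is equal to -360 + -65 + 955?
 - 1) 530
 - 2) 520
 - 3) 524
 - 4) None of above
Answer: 1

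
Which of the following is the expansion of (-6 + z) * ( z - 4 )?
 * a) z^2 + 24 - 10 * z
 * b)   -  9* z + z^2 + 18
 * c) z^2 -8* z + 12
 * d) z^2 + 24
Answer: a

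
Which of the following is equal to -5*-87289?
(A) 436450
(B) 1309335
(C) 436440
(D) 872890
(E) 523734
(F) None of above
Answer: F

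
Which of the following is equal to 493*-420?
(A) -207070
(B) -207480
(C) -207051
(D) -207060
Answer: D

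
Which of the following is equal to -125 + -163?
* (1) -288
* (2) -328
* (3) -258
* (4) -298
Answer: 1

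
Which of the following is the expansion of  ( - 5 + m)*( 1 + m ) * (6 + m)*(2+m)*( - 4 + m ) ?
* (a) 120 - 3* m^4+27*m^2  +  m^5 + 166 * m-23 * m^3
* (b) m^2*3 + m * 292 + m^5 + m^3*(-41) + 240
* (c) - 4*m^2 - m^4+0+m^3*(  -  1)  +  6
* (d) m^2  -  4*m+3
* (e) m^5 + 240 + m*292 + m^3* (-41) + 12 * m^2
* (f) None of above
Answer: e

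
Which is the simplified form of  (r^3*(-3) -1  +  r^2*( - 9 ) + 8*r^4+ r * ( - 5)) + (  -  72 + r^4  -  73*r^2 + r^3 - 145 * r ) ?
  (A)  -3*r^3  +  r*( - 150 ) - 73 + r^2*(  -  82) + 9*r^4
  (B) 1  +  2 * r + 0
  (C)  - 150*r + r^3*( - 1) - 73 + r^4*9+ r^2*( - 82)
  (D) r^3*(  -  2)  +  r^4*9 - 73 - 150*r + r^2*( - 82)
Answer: D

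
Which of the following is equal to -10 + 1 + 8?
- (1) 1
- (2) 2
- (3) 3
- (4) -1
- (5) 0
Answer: 4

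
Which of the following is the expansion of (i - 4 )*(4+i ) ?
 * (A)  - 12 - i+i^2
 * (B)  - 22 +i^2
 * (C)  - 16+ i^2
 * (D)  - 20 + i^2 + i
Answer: C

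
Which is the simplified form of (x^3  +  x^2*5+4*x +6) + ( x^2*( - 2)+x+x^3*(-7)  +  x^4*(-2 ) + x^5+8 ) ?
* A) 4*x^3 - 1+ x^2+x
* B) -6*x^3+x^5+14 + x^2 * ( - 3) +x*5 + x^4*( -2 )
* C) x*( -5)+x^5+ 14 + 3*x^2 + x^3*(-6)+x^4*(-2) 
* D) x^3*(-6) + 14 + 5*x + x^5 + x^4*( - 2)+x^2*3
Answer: D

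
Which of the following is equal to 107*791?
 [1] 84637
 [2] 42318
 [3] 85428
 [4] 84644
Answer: 1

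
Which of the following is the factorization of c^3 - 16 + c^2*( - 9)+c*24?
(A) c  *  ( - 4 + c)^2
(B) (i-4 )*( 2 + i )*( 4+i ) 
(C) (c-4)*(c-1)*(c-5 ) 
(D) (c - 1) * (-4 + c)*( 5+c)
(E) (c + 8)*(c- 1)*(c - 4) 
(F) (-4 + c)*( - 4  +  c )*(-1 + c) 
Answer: F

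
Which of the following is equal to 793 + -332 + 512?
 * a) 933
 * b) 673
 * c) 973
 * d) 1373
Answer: c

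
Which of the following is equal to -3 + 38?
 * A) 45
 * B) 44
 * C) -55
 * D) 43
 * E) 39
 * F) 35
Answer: F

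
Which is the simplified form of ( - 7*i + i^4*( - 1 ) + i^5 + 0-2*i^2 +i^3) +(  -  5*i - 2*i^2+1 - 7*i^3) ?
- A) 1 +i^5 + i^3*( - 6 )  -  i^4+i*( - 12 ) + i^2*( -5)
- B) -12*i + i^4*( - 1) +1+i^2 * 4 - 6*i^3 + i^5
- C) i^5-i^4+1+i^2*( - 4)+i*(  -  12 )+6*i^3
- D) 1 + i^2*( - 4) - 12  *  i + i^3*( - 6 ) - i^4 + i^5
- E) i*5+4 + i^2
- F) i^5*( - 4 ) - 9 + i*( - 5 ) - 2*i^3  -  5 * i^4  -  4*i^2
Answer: D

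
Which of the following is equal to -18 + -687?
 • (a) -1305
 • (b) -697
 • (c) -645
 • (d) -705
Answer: d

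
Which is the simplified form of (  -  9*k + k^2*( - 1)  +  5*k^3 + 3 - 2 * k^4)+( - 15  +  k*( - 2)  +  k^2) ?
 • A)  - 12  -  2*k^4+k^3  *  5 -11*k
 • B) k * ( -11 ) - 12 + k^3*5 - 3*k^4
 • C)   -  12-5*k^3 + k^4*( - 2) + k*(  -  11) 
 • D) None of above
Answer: A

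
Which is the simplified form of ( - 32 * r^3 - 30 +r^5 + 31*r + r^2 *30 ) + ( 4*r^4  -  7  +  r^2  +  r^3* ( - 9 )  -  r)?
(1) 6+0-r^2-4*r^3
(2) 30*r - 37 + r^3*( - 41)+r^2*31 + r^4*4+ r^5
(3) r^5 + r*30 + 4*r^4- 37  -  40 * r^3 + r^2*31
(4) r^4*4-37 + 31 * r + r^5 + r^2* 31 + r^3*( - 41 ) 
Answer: 2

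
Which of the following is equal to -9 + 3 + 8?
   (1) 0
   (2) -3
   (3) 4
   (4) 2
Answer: 4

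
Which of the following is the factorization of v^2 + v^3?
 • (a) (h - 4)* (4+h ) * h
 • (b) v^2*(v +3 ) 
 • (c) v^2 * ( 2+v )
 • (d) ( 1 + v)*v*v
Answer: d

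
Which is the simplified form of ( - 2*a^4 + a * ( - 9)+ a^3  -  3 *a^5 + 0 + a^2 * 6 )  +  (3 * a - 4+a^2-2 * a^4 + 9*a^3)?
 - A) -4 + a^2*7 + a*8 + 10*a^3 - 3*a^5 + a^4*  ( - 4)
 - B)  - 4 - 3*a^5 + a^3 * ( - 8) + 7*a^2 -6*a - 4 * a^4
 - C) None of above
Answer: C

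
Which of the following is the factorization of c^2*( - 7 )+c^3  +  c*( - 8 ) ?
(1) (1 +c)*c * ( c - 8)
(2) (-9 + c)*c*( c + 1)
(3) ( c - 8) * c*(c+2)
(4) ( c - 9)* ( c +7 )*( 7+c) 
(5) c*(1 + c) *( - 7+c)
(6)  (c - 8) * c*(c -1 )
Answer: 1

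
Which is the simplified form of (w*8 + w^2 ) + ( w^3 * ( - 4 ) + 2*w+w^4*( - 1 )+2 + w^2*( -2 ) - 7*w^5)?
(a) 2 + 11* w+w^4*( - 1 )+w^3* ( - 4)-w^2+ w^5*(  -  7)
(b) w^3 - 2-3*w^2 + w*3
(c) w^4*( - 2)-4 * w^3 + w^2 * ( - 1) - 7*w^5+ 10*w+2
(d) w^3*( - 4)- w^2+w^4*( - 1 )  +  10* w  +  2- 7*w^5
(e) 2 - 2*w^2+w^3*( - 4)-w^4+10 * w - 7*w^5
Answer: d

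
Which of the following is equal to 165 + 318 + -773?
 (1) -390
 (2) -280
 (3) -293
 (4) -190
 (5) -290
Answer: 5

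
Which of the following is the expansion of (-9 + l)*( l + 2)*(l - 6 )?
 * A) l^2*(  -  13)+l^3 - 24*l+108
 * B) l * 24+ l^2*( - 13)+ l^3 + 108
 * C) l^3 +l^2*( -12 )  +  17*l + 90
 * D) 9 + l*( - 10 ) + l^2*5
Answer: B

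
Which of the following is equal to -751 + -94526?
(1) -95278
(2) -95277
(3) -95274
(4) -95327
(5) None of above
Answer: 2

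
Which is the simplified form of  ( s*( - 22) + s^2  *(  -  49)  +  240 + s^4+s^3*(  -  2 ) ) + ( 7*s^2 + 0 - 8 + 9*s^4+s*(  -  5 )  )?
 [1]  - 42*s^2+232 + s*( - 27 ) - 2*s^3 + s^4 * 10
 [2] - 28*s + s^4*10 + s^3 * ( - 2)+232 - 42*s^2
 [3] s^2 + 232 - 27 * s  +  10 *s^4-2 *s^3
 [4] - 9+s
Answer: 1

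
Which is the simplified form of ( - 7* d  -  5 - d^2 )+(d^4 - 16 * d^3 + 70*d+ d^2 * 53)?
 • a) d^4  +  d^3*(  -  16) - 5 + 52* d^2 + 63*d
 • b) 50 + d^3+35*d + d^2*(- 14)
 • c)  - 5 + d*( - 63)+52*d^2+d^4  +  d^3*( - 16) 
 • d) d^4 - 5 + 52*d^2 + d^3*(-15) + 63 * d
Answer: a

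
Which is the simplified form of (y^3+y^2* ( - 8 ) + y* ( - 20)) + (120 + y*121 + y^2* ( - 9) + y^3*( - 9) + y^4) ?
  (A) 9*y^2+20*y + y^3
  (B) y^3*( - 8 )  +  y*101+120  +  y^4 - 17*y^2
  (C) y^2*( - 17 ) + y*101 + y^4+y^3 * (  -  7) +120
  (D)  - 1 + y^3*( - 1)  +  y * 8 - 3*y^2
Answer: B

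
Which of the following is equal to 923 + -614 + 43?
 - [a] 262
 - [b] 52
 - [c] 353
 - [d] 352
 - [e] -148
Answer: d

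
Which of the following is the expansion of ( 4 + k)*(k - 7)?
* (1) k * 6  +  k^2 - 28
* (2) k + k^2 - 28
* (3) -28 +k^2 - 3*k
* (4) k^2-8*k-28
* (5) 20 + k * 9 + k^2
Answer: 3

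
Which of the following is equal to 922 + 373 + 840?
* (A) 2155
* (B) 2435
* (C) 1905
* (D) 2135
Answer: D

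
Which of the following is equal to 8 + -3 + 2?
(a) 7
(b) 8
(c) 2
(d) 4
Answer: a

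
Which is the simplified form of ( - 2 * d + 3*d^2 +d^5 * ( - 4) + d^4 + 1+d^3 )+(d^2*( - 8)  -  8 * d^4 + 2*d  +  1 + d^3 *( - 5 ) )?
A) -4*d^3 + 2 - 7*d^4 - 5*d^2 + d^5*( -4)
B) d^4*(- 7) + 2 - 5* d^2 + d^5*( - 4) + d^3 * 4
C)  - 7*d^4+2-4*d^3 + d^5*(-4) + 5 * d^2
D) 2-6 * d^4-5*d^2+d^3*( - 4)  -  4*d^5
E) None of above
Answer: A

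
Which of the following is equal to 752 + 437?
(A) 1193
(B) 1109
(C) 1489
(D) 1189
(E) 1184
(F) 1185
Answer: D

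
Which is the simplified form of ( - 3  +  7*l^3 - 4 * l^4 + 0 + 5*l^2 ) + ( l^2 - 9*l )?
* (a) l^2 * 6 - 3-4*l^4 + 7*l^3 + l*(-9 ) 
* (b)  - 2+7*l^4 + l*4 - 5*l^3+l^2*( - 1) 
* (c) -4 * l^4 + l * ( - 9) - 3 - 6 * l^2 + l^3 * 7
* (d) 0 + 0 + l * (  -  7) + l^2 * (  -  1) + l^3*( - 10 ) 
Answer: a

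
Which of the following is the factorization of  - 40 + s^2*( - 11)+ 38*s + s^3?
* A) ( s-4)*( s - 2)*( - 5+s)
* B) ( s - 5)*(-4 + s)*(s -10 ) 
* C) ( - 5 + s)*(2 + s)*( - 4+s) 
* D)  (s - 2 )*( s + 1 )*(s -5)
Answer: A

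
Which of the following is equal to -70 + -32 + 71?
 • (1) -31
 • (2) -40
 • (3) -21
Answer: 1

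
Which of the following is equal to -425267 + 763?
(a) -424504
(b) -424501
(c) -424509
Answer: a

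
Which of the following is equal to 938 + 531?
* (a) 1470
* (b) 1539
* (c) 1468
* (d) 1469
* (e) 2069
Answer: d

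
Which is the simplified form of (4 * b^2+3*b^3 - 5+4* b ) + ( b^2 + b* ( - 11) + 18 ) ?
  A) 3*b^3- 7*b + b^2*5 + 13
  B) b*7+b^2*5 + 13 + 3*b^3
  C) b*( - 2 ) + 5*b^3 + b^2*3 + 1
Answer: A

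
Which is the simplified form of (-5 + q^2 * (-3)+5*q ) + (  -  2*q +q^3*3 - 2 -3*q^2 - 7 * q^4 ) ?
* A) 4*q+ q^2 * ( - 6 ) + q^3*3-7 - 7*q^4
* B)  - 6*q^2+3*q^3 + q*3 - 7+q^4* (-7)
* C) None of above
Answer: B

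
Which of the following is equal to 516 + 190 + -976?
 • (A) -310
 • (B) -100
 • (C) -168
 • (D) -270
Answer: D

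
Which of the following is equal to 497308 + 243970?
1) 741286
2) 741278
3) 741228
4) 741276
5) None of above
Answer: 2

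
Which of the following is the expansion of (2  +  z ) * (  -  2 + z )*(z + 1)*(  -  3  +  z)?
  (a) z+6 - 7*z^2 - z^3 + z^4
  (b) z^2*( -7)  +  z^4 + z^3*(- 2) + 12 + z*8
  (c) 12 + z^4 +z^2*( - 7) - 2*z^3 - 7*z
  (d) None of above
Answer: b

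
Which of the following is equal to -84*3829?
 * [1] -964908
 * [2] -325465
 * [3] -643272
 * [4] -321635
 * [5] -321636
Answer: 5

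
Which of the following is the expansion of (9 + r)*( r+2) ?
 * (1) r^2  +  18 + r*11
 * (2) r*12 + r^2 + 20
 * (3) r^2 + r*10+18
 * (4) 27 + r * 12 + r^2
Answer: 1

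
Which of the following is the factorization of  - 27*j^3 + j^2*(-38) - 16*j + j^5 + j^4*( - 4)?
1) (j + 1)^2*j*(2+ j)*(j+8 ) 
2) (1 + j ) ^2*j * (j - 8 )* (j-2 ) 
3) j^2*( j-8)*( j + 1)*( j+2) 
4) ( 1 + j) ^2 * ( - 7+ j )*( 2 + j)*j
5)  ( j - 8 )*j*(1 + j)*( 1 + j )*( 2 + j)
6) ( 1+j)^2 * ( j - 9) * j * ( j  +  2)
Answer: 5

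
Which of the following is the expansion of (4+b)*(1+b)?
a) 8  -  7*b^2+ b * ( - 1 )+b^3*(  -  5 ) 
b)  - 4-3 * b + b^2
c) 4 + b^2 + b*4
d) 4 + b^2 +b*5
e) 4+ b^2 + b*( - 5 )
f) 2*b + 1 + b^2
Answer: d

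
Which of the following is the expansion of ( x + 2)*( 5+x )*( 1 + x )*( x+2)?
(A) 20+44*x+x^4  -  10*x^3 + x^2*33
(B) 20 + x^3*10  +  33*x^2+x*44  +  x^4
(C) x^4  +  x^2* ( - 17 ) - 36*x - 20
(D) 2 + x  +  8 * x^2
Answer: B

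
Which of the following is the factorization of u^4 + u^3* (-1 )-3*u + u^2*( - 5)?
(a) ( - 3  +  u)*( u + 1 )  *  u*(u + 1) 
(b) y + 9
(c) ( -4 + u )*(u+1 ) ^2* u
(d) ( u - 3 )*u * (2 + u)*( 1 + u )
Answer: a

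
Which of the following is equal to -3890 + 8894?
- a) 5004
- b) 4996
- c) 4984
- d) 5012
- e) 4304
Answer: a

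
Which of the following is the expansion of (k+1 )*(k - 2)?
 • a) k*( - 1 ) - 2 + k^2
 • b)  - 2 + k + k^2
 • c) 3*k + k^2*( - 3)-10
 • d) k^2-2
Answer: a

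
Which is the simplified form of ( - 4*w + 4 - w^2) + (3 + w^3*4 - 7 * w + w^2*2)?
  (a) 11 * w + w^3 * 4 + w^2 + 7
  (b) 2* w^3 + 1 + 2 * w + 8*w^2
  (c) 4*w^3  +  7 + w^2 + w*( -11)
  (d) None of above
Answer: c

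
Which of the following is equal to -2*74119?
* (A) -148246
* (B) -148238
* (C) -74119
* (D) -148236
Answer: B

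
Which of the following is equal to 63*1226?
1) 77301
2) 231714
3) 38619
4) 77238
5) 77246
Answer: 4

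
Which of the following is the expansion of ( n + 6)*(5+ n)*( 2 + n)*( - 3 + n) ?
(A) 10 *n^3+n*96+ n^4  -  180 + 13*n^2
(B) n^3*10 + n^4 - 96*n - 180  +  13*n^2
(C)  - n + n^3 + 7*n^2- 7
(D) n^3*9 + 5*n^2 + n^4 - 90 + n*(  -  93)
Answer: B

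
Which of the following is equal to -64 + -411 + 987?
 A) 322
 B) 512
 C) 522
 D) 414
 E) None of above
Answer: B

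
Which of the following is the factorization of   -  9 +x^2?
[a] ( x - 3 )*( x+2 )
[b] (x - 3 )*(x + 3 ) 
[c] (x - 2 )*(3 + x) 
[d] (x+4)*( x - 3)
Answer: b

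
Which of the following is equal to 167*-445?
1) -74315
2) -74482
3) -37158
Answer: 1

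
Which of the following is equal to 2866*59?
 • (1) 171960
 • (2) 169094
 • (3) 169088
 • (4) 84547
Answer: 2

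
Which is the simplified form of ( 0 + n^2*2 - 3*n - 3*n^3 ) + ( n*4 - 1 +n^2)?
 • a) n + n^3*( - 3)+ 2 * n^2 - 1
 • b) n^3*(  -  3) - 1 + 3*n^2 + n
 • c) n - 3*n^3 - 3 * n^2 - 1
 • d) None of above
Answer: b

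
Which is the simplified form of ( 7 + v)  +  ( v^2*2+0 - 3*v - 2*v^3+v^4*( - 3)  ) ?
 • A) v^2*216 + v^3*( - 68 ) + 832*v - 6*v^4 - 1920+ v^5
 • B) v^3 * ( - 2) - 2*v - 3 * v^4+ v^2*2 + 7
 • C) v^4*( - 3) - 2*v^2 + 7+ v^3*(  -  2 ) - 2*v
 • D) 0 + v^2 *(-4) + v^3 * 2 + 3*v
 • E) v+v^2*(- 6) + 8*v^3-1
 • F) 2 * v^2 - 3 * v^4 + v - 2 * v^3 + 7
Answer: B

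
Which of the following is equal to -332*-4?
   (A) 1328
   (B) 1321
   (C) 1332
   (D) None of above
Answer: A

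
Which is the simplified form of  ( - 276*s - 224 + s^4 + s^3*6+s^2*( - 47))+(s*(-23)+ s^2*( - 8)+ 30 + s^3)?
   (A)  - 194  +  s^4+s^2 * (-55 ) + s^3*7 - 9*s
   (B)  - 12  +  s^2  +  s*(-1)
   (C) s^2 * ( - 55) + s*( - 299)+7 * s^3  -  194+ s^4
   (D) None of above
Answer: C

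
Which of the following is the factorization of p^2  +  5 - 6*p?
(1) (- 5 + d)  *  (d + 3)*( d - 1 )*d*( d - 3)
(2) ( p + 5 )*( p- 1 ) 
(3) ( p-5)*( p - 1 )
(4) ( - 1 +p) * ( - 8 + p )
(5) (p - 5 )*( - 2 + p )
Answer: 3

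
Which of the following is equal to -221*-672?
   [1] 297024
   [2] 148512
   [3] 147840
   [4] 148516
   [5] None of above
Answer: 2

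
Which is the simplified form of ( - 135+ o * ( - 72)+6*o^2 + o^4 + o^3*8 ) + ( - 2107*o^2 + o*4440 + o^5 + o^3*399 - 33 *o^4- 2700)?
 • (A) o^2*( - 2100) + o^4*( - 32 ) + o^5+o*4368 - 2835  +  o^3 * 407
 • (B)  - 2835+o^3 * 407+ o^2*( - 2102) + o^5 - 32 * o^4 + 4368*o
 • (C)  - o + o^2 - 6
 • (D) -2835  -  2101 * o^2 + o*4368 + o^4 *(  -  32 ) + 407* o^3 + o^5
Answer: D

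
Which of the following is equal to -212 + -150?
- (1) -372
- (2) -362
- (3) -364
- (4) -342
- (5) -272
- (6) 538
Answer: 2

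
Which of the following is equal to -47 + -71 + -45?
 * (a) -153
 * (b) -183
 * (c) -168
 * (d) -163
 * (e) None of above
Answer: d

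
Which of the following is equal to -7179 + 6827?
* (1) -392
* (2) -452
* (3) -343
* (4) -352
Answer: 4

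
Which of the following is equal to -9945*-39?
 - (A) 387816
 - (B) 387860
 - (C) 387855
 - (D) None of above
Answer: C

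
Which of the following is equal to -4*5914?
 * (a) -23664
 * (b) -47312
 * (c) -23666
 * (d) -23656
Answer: d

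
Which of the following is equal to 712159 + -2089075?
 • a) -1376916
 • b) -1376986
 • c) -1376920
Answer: a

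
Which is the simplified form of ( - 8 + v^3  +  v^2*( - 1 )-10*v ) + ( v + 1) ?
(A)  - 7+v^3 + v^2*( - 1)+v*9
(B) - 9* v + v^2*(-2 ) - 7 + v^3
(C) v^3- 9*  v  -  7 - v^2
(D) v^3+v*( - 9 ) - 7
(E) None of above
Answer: C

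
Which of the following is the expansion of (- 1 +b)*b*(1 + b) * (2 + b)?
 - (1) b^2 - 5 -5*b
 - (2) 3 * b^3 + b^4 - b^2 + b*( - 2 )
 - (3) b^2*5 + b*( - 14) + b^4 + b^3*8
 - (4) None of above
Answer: 4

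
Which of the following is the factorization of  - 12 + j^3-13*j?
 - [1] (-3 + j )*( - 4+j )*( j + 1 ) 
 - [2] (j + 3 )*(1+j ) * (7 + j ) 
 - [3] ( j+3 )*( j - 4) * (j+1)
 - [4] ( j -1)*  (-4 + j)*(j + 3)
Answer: 3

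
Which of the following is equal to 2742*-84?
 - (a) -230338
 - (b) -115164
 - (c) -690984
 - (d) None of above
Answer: d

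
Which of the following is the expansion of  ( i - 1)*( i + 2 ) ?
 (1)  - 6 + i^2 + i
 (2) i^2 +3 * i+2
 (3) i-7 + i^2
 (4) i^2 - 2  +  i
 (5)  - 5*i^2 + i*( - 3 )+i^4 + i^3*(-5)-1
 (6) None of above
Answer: 4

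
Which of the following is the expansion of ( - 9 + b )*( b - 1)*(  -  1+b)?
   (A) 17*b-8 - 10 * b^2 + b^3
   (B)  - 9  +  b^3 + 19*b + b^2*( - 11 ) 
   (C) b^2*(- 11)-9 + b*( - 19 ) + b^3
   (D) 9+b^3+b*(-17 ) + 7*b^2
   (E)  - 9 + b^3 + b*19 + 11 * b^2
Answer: B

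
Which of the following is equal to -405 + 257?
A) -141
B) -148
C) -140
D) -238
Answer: B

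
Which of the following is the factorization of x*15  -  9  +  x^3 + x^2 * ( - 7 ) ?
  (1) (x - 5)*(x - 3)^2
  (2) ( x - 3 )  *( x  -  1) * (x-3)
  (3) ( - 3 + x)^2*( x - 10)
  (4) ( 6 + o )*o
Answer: 2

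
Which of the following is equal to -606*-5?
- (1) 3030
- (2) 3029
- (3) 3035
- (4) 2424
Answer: 1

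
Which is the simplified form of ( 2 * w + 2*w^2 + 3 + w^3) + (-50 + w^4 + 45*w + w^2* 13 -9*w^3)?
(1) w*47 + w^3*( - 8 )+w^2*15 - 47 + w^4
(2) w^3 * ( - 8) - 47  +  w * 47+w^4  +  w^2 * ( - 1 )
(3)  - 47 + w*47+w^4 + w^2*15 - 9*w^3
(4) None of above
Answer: 1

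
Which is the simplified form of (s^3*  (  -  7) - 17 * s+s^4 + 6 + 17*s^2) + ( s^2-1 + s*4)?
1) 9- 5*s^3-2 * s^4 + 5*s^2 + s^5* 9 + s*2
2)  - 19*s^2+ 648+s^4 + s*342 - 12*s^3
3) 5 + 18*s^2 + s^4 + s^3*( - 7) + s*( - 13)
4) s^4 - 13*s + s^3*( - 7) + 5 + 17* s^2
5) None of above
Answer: 3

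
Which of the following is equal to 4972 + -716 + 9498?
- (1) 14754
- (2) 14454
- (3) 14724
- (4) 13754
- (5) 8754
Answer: 4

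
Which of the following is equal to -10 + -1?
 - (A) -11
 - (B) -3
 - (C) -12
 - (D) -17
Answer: A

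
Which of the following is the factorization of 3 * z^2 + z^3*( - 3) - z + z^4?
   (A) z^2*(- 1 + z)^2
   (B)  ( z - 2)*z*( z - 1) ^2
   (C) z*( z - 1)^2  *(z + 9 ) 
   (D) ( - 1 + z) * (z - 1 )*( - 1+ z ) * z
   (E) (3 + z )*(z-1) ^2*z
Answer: D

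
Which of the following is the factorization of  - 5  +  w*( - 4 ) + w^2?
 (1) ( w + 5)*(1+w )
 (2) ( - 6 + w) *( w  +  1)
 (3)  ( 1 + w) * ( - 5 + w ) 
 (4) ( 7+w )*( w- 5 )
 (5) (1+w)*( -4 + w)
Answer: 3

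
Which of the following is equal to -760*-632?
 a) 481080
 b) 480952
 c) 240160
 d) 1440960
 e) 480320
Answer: e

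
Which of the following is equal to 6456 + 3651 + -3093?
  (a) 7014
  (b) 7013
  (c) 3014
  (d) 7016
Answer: a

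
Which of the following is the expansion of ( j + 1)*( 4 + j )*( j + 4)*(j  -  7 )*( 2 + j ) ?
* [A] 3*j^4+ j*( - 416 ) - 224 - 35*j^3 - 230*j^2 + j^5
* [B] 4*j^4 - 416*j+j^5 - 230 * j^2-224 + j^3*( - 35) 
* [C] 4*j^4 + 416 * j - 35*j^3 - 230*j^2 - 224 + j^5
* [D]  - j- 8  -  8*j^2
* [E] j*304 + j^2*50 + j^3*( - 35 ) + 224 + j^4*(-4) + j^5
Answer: B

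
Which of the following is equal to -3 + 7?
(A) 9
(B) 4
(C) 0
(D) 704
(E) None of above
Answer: B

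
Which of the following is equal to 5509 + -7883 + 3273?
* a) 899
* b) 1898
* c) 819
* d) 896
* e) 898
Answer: a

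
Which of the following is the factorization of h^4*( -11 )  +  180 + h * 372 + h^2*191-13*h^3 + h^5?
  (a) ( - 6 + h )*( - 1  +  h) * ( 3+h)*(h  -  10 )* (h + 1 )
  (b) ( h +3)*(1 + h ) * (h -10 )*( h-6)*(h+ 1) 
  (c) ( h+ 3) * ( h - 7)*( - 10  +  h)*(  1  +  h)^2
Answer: b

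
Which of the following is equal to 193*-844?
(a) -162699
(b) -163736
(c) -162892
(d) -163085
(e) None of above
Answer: c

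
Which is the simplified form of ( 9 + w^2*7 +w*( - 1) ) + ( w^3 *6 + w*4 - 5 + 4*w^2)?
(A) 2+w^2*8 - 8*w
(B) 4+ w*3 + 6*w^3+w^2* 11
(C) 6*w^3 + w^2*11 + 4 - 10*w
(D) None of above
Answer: B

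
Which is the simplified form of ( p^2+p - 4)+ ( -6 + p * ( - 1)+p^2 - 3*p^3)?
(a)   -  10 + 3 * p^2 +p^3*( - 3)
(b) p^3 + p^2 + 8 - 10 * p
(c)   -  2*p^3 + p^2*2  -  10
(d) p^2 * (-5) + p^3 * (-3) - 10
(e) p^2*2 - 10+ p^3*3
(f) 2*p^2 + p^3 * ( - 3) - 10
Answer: f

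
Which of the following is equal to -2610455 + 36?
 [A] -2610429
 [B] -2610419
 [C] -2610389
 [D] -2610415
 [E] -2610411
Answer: B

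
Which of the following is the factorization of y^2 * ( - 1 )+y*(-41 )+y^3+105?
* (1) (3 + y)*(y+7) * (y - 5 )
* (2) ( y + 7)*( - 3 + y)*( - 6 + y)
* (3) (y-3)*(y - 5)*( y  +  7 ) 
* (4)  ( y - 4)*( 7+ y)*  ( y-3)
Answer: 3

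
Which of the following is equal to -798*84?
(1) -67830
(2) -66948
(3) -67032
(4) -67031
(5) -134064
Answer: 3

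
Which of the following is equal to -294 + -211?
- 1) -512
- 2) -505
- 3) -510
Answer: 2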